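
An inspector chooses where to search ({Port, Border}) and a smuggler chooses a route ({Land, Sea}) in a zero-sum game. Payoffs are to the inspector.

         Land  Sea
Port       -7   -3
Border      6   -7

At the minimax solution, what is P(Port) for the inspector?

Row minima: Port → -7, Border → -7; maximin = -7.
Column maxima: Land → 6, Sea → -3; minimax = -3.
-7 ≠ -3, so there is no saddle point; optimal play is mixed.
Let the inspector play Port with probability p. Expected payoff against Land: (-7)p + 6(1−p) = −13p + 6; against Sea: (-3)p + (-7)(1−p) = 4p − 7.
Setting these equal: −13p + 6 = 4p − 7 ⇒ −17p = -13 ⇒ p = 13/17, and the value is (-13)·(13/17) + 6 = -67/17.
For the smuggler: with q = P(Land), equating Port's and Border's payoffs gives −4q − 3 = 13q − 7 ⇒ q = 4/17.

13/17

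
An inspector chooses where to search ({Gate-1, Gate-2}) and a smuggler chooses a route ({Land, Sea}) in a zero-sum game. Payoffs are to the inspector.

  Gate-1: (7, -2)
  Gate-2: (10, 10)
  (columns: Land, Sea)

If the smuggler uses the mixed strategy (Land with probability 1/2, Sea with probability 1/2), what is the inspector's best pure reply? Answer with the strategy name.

Gate-2

Expected payoff of Gate-1: (1/2)·7 + (1/2)·(-2) = 5/2.
Expected payoff of Gate-2: (1/2)·10 + (1/2)·10 = 10.
The largest is 10, so the inspector's best response is Gate-2.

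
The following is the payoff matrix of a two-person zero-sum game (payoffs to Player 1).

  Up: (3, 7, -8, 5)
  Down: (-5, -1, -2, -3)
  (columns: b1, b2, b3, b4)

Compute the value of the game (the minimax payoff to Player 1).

-23/7

Row minima: Up → -8, Down → -5; maximin = -5.
Column maxima: b1 → 3, b2 → 7, b3 → -2, b4 → 5; minimax = -2.
-5 ≠ -2, so there is no saddle point; optimal play is mixed.
b2 is strictly dominated by b1 (it gives Player 1 strictly more in every row), so Player 2 never plays it.
b4 is strictly dominated by b1 (it gives Player 1 strictly more in every row), so Player 2 never plays it.
On the remaining 2×2 (Up, Down vs b1, b3):
Let Player 1 play Up with probability p. Expected payoff against b1: 3p + (-5)(1−p) = 8p − 5; against b3: (-8)p + (-2)(1−p) = −6p − 2.
Setting these equal: 8p − 5 = −6p − 2 ⇒ 14p = 3 ⇒ p = 3/14, and the value is (8)·(3/14) − 5 = -23/7.
For Player 2: with q = P(b1), equating Up's and Down's payoffs gives 11q − 8 = −3q − 2 ⇒ q = 3/7.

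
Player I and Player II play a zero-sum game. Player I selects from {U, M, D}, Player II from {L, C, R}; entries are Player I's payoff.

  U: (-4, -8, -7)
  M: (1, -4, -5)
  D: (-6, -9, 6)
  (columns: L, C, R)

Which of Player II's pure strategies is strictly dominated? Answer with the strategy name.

L

C holds Player I's payoff strictly below L in every row: -8 < -4, -4 < 1, -9 < -6.
So L is strictly dominated for Player II.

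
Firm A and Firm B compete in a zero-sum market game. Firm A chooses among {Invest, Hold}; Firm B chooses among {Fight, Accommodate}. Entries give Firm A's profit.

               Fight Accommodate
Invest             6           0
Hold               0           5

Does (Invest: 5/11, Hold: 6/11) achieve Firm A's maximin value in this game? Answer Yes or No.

Yes

Against Fight this mix gives (5/11)·6 + (6/11)·0 = 30/11.
Against Accommodate this mix gives (5/11)·0 + (6/11)·5 = 30/11.
All of Firm B's active replies (Fight, Accommodate) yield 30/11, and no column does worse for Firm A. The mix makes Firm B indifferent and guarantees 30/11, so it is optimal.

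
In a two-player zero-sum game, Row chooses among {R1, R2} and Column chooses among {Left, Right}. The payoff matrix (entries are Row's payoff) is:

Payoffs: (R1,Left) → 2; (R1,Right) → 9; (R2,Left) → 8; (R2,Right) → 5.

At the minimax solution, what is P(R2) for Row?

Row minima: R1 → 2, R2 → 5; maximin = 5.
Column maxima: Left → 8, Right → 9; minimax = 8.
5 ≠ 8, so there is no saddle point; optimal play is mixed.
Let Row play R1 with probability p. Expected payoff against Left: 2p + 8(1−p) = −6p + 8; against Right: 9p + 5(1−p) = 4p + 5.
Setting these equal: −6p + 8 = 4p + 5 ⇒ −10p = -3 ⇒ p = 3/10, and the value is (-6)·(3/10) + 8 = 31/5.
For Column: with q = P(Left), equating R1's and R2's payoffs gives −7q + 9 = 3q + 5 ⇒ q = 2/5.

7/10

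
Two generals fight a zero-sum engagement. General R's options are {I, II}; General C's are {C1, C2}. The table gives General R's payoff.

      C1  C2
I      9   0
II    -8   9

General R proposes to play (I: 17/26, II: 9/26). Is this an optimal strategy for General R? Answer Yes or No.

Yes

Against C1 this mix gives (17/26)·9 + (9/26)·(-8) = 81/26.
Against C2 this mix gives (17/26)·0 + (9/26)·9 = 81/26.
All of General C's active replies (C1, C2) yield 81/26, and no column does worse for General R. The mix makes General C indifferent and guarantees 81/26, so it is optimal.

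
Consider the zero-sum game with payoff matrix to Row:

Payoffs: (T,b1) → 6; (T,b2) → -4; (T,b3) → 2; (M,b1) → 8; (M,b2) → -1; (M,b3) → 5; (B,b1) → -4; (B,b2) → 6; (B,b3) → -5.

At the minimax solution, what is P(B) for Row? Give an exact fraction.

6/17

Row minima: T → -4, M → -1, B → -5; maximin = -1.
Column maxima: b1 → 8, b2 → 6, b3 → 5; minimax = 5.
-1 ≠ 5, so there is no saddle point; optimal play is mixed.
T is strictly dominated by M, so Row never plays it.
b1 is strictly dominated by b3 (it gives Row strictly more in every row), so Column never plays it.
On the remaining 2×2 (M, B vs b2, b3):
Let Row play M with probability p. Expected payoff against b2: (-1)p + 6(1−p) = −7p + 6; against b3: 5p + (-5)(1−p) = 10p − 5.
Setting these equal: −7p + 6 = 10p − 5 ⇒ −17p = -11 ⇒ p = 11/17, and the value is (-7)·(11/17) + 6 = 25/17.
For Column: with q = P(b2), equating M's and B's payoffs gives −6q + 5 = 11q − 5 ⇒ q = 10/17.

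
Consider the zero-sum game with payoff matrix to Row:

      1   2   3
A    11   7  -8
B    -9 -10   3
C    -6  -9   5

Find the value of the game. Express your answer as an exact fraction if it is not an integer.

-37/29

Row minima: A → -8, B → -10, C → -9; maximin = -8.
Column maxima: 1 → 11, 2 → 7, 3 → 5; minimax = 5.
-8 ≠ 5, so there is no saddle point; optimal play is mixed.
B is strictly dominated by C, so Row never plays it.
1 is strictly dominated by 2 (it gives Row strictly more in every row), so Column never plays it.
On the remaining 2×2 (A, C vs 2, 3):
Let Row play A with probability p. Expected payoff against 2: 7p + (-9)(1−p) = 16p − 9; against 3: (-8)p + 5(1−p) = −13p + 5.
Setting these equal: 16p − 9 = −13p + 5 ⇒ 29p = 14 ⇒ p = 14/29, and the value is (16)·(14/29) − 9 = -37/29.
For Column: with q = P(2), equating A's and C's payoffs gives 15q − 8 = −14q + 5 ⇒ q = 13/29.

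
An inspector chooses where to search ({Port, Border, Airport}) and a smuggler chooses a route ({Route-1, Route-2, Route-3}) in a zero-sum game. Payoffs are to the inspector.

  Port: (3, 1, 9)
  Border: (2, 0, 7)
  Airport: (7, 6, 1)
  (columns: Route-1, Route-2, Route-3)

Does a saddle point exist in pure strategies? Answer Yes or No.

Row minima: Port → 1, Border → 0, Airport → 1; maximin = 1.
Column maxima: Route-1 → 7, Route-2 → 6, Route-3 → 9; minimax = 6.
1 ≠ 6, so no pure-strategy equilibrium exists.

No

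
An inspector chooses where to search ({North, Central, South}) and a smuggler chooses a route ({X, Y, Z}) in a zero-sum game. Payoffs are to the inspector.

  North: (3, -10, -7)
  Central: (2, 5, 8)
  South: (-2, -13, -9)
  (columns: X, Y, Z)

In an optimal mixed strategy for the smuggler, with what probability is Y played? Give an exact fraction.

Row minima: North → -10, Central → 2, South → -13; maximin = 2.
Column maxima: X → 3, Y → 5, Z → 8; minimax = 3.
2 ≠ 3, so there is no saddle point; optimal play is mixed.
South is strictly dominated by North, so the inspector never plays it.
Z is strictly dominated by Y (it gives the inspector strictly more in every row), so the smuggler never plays it.
On the remaining 2×2 (North, Central vs X, Y):
Let the inspector play North with probability p. Expected payoff against X: 3p + 2(1−p) = p + 2; against Y: (-10)p + 5(1−p) = −15p + 5.
Setting these equal: p + 2 = −15p + 5 ⇒ 16p = 3 ⇒ p = 3/16, and the value is (1)·(3/16) + 2 = 35/16.
For the smuggler: with q = P(X), equating North's and Central's payoffs gives 13q − 10 = −3q + 5 ⇒ q = 15/16.

1/16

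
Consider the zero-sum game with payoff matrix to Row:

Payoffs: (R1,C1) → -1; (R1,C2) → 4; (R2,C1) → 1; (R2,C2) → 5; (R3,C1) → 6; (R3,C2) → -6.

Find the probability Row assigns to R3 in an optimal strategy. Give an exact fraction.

1/4

Row minima: R1 → -1, R2 → 1, R3 → -6; maximin = 1.
Column maxima: C1 → 6, C2 → 5; minimax = 5.
1 ≠ 5, so there is no saddle point; optimal play is mixed.
R1 is strictly dominated by R2, so Row never plays it.
On the remaining 2×2 (R2, R3 vs C1, C2):
Let Row play R2 with probability p. Expected payoff against C1: 1p + 6(1−p) = −5p + 6; against C2: 5p + (-6)(1−p) = 11p − 6.
Setting these equal: −5p + 6 = 11p − 6 ⇒ −16p = -12 ⇒ p = 3/4, and the value is (-5)·(3/4) + 6 = 9/4.
For Column: with q = P(C1), equating R2's and R3's payoffs gives −4q + 5 = 12q − 6 ⇒ q = 11/16.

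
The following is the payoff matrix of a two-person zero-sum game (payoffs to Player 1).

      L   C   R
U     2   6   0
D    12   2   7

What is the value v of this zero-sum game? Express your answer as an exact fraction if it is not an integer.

42/11

Row minima: U → 0, D → 2; maximin = 2.
Column maxima: L → 12, C → 6, R → 7; minimax = 6.
2 ≠ 6, so there is no saddle point; optimal play is mixed.
L is strictly dominated by R (it gives Player 1 strictly more in every row), so Player 2 never plays it.
On the remaining 2×2 (U, D vs C, R):
Let Player 1 play U with probability p. Expected payoff against C: 6p + 2(1−p) = 4p + 2; against R: 0p + 7(1−p) = −7p + 7.
Setting these equal: 4p + 2 = −7p + 7 ⇒ 11p = 5 ⇒ p = 5/11, and the value is (4)·(5/11) + 2 = 42/11.
For Player 2: with q = P(C), equating U's and D's payoffs gives 6q = −5q + 7 ⇒ q = 7/11.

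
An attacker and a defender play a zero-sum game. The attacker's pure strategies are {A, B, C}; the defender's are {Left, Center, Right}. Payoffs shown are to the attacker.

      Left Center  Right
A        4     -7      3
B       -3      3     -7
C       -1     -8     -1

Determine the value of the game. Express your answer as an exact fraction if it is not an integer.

Row minima: A → -7, B → -7, C → -8; maximin = -7.
Column maxima: Left → 4, Center → 3, Right → 3; minimax = 3.
-7 ≠ 3, so there is no saddle point; optimal play is mixed.
C is strictly dominated by A, so the attacker never plays it.
With C eliminated, Left is strictly dominated by Right (it gives the attacker strictly more in every remaining row), so the defender never plays it.
On the remaining 2×2 (A, B vs Center, Right):
Let the attacker play A with probability p. Expected payoff against Center: (-7)p + 3(1−p) = −10p + 3; against Right: 3p + (-7)(1−p) = 10p − 7.
Setting these equal: −10p + 3 = 10p − 7 ⇒ −20p = -10 ⇒ p = 1/2, and the value is (-10)·(1/2) + 3 = -2.
For the defender: with q = P(Center), equating A's and B's payoffs gives −10q + 3 = 10q − 7 ⇒ q = 1/2.

-2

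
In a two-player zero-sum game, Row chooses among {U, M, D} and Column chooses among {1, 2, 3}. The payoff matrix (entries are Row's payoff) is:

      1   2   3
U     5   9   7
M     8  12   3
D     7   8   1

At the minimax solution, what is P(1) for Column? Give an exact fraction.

4/7

Row minima: U → 5, M → 3, D → 1; maximin = 5.
Column maxima: 1 → 8, 2 → 12, 3 → 7; minimax = 7.
5 ≠ 7, so there is no saddle point; optimal play is mixed.
D is strictly dominated by M, so Row never plays it.
2 is strictly dominated by 1 (it gives Row strictly more in every row), so Column never plays it.
On the remaining 2×2 (U, M vs 1, 3):
Let Row play U with probability p. Expected payoff against 1: 5p + 8(1−p) = −3p + 8; against 3: 7p + 3(1−p) = 4p + 3.
Setting these equal: −3p + 8 = 4p + 3 ⇒ −7p = -5 ⇒ p = 5/7, and the value is (-3)·(5/7) + 8 = 41/7.
For Column: with q = P(1), equating U's and M's payoffs gives −2q + 7 = 5q + 3 ⇒ q = 4/7.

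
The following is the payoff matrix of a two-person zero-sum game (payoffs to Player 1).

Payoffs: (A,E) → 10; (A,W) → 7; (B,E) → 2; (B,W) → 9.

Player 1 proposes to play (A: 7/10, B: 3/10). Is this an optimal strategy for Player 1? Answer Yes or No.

Yes

Against E this mix gives (7/10)·10 + (3/10)·2 = 38/5.
Against W this mix gives (7/10)·7 + (3/10)·9 = 38/5.
All of Player 2's active replies (E, W) yield 38/5, and no column does worse for Player 1. The mix makes Player 2 indifferent and guarantees 38/5, so it is optimal.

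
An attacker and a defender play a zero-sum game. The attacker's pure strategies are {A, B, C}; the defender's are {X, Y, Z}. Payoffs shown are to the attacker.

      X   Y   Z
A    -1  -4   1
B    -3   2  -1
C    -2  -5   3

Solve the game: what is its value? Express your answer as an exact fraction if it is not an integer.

-7/4

Row minima: A → -4, B → -3, C → -5; maximin = -3.
Column maxima: X → -1, Y → 2, Z → 3; minimax = -1.
-3 ≠ -1, so there is no saddle point; optimal play is mixed.
Z is strictly dominated by X (it gives the attacker strictly more in every row), so the defender never plays it.
With Z eliminated, C is strictly dominated by A (A gives the attacker strictly more in every remaining column), so the attacker never plays it.
On the remaining 2×2 (A, B vs X, Y):
Let the attacker play A with probability p. Expected payoff against X: (-1)p + (-3)(1−p) = 2p − 3; against Y: (-4)p + 2(1−p) = −6p + 2.
Setting these equal: 2p − 3 = −6p + 2 ⇒ 8p = 5 ⇒ p = 5/8, and the value is (2)·(5/8) − 3 = -7/4.
For the defender: with q = P(X), equating A's and B's payoffs gives 3q − 4 = −5q + 2 ⇒ q = 3/4.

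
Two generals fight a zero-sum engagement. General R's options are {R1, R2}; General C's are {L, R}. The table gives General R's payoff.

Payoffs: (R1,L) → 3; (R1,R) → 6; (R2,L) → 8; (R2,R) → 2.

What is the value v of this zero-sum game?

Row minima: R1 → 3, R2 → 2; maximin = 3.
Column maxima: L → 8, R → 6; minimax = 6.
3 ≠ 6, so there is no saddle point; optimal play is mixed.
Let General R play R1 with probability p. Expected payoff against L: 3p + 8(1−p) = −5p + 8; against R: 6p + 2(1−p) = 4p + 2.
Setting these equal: −5p + 8 = 4p + 2 ⇒ −9p = -6 ⇒ p = 2/3, and the value is (-5)·(2/3) + 8 = 14/3.
For General C: with q = P(L), equating R1's and R2's payoffs gives −3q + 6 = 6q + 2 ⇒ q = 4/9.

14/3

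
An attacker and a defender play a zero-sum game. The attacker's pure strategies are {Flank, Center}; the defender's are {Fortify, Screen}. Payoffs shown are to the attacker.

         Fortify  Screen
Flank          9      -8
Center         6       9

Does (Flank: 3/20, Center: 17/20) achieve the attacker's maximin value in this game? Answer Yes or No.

Against Fortify this mix gives (3/20)·9 + (17/20)·6 = 129/20.
Against Screen this mix gives (3/20)·(-8) + (17/20)·9 = 129/20.
All of the defender's active replies (Fortify, Screen) yield 129/20, and no column does worse for the attacker. The mix makes the defender indifferent and guarantees 129/20, so it is optimal.

Yes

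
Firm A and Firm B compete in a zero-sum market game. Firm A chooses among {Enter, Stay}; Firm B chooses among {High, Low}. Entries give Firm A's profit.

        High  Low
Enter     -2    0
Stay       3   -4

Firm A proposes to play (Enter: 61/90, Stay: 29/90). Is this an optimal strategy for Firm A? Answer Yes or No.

No

Against High this mix gives (61/90)·(-2) + (29/90)·3 = -7/18.
Against Low this mix gives (61/90)·0 + (29/90)·(-4) = -58/45.
Firm B will play Low, holding Firm A to -58/45. Shifting weight toward the row that does better against Low would raise this floor (the equalizing mix achieves -8/9 against both Low and High), so the proposed strategy is not optimal.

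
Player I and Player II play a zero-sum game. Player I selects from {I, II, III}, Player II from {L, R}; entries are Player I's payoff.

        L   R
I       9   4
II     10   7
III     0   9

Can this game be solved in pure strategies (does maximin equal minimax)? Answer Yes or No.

Row minima: I → 4, II → 7, III → 0; maximin = 7.
Column maxima: L → 10, R → 9; minimax = 9.
7 ≠ 9, so no pure-strategy equilibrium exists.

No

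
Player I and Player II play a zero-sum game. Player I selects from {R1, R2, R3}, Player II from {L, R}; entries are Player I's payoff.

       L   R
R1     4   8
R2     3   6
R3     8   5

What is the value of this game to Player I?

Row minima: R1 → 4, R2 → 3, R3 → 5; maximin = 5.
Column maxima: L → 8, R → 8; minimax = 8.
5 ≠ 8, so there is no saddle point; optimal play is mixed.
R2 is strictly dominated by R1, so Player I never plays it.
On the remaining 2×2 (R1, R3 vs L, R):
Let Player I play R1 with probability p. Expected payoff against L: 4p + 8(1−p) = −4p + 8; against R: 8p + 5(1−p) = 3p + 5.
Setting these equal: −4p + 8 = 3p + 5 ⇒ −7p = -3 ⇒ p = 3/7, and the value is (-4)·(3/7) + 8 = 44/7.
For Player II: with q = P(L), equating R1's and R3's payoffs gives −4q + 8 = 3q + 5 ⇒ q = 3/7.

44/7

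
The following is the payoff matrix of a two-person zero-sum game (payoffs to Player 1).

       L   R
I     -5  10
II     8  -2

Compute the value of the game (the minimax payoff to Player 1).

14/5

Row minima: I → -5, II → -2; maximin = -2.
Column maxima: L → 8, R → 10; minimax = 8.
-2 ≠ 8, so there is no saddle point; optimal play is mixed.
Let Player 1 play I with probability p. Expected payoff against L: (-5)p + 8(1−p) = −13p + 8; against R: 10p + (-2)(1−p) = 12p − 2.
Setting these equal: −13p + 8 = 12p − 2 ⇒ −25p = -10 ⇒ p = 2/5, and the value is (-13)·(2/5) + 8 = 14/5.
For Player 2: with q = P(L), equating I's and II's payoffs gives −15q + 10 = 10q − 2 ⇒ q = 12/25.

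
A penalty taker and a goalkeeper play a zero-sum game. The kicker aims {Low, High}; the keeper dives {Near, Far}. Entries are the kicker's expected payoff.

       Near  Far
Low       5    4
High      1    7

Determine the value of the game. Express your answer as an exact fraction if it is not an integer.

Row minima: Low → 4, High → 1; maximin = 4.
Column maxima: Near → 5, Far → 7; minimax = 5.
4 ≠ 5, so there is no saddle point; optimal play is mixed.
Let the kicker play Low with probability p. Expected payoff against Near: 5p + 1(1−p) = 4p + 1; against Far: 4p + 7(1−p) = −3p + 7.
Setting these equal: 4p + 1 = −3p + 7 ⇒ 7p = 6 ⇒ p = 6/7, and the value is (4)·(6/7) + 1 = 31/7.
For the keeper: with q = P(Near), equating Low's and High's payoffs gives q + 4 = −6q + 7 ⇒ q = 3/7.

31/7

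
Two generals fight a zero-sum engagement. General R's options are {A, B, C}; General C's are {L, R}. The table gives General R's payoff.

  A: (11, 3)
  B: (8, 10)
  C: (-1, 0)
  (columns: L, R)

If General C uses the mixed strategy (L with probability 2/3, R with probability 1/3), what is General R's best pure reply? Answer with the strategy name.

B

Expected payoff of A: (2/3)·11 + (1/3)·3 = 25/3.
Expected payoff of B: (2/3)·8 + (1/3)·10 = 26/3.
Expected payoff of C: (2/3)·(-1) + (1/3)·0 = -2/3.
The largest is 26/3, so General R's best response is B.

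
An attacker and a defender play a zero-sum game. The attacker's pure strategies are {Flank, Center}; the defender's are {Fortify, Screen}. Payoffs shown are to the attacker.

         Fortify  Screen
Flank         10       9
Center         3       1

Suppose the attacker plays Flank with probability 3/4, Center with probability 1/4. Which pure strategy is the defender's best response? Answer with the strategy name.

Screen

If the defender plays Fortify, the attacker's expected payoff is (3/4)·10 + (1/4)·3 = 33/4.
If the defender plays Screen, the attacker's expected payoff is (3/4)·9 + (1/4)·1 = 7.
The defender minimizes the attacker's payoff; the smallest is 7, so the best response is Screen.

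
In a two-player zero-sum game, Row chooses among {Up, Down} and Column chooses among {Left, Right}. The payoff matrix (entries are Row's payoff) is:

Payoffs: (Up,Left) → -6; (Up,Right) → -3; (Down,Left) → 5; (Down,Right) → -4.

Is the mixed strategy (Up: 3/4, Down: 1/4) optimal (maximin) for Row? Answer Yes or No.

Yes

Against Left this mix gives (3/4)·(-6) + (1/4)·5 = -13/4.
Against Right this mix gives (3/4)·(-3) + (1/4)·(-4) = -13/4.
All of Column's active replies (Left, Right) yield -13/4, and no column does worse for Row. The mix makes Column indifferent and guarantees -13/4, so it is optimal.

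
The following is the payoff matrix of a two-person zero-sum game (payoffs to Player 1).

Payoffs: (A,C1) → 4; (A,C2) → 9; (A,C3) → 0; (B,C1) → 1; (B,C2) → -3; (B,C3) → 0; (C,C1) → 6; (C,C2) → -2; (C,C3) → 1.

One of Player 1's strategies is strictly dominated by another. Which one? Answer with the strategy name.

C gives a strictly higher payoff than B against every column: 6 > 1, -2 > -3, 1 > 0.
So B is strictly dominated and Player 1 never plays it.

B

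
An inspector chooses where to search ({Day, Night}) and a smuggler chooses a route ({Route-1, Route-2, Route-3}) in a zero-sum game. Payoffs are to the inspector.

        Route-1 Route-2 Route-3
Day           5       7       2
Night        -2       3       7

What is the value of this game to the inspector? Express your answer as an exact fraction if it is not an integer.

13/4

Row minima: Day → 2, Night → -2; maximin = 2.
Column maxima: Route-1 → 5, Route-2 → 7, Route-3 → 7; minimax = 5.
2 ≠ 5, so there is no saddle point; optimal play is mixed.
Route-2 is strictly dominated by Route-1 (it gives the inspector strictly more in every row), so the smuggler never plays it.
On the remaining 2×2 (Day, Night vs Route-1, Route-3):
Let the inspector play Day with probability p. Expected payoff against Route-1: 5p + (-2)(1−p) = 7p − 2; against Route-3: 2p + 7(1−p) = −5p + 7.
Setting these equal: 7p − 2 = −5p + 7 ⇒ 12p = 9 ⇒ p = 3/4, and the value is (7)·(3/4) − 2 = 13/4.
For the smuggler: with q = P(Route-1), equating Day's and Night's payoffs gives 3q + 2 = −9q + 7 ⇒ q = 5/12.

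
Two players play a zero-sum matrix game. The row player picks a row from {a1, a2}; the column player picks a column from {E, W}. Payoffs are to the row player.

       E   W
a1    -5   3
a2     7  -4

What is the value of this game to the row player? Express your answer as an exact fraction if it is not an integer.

Row minima: a1 → -5, a2 → -4; maximin = -4.
Column maxima: E → 7, W → 3; minimax = 3.
-4 ≠ 3, so there is no saddle point; optimal play is mixed.
Let the row player play a1 with probability p. Expected payoff against E: (-5)p + 7(1−p) = −12p + 7; against W: 3p + (-4)(1−p) = 7p − 4.
Setting these equal: −12p + 7 = 7p − 4 ⇒ −19p = -11 ⇒ p = 11/19, and the value is (-12)·(11/19) + 7 = 1/19.
For the column player: with q = P(E), equating a1's and a2's payoffs gives −8q + 3 = 11q − 4 ⇒ q = 7/19.

1/19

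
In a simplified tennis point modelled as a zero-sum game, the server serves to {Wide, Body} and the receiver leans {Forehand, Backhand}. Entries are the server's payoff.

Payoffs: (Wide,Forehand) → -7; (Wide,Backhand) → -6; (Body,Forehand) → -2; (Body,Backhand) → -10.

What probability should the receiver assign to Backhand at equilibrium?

5/9

Row minima: Wide → -7, Body → -10; maximin = -7.
Column maxima: Forehand → -2, Backhand → -6; minimax = -6.
-7 ≠ -6, so there is no saddle point; optimal play is mixed.
Let the server play Wide with probability p. Expected payoff against Forehand: (-7)p + (-2)(1−p) = −5p − 2; against Backhand: (-6)p + (-10)(1−p) = 4p − 10.
Setting these equal: −5p − 2 = 4p − 10 ⇒ −9p = -8 ⇒ p = 8/9, and the value is (-5)·(8/9) − 2 = -58/9.
For the receiver: with q = P(Forehand), equating Wide's and Body's payoffs gives −q − 6 = 8q − 10 ⇒ q = 4/9.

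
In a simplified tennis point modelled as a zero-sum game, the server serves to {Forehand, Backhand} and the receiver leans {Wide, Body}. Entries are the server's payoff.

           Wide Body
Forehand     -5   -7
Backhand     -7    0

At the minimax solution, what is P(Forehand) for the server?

Row minima: Forehand → -7, Backhand → -7; maximin = -7.
Column maxima: Wide → -5, Body → 0; minimax = -5.
-7 ≠ -5, so there is no saddle point; optimal play is mixed.
Let the server play Forehand with probability p. Expected payoff against Wide: (-5)p + (-7)(1−p) = 2p − 7; against Body: (-7)p + 0(1−p) = −7p.
Setting these equal: 2p − 7 = −7p ⇒ 9p = 7 ⇒ p = 7/9, and the value is (2)·(7/9) − 7 = -49/9.
For the receiver: with q = P(Wide), equating Forehand's and Backhand's payoffs gives 2q − 7 = −7q ⇒ q = 7/9.

7/9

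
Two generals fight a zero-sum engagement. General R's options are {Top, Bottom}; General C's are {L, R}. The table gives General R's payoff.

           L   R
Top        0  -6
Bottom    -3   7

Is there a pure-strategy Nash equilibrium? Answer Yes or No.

No

Row minima: Top → -6, Bottom → -3; maximin = -3.
Column maxima: L → 0, R → 7; minimax = 0.
-3 ≠ 0, so no pure-strategy equilibrium exists.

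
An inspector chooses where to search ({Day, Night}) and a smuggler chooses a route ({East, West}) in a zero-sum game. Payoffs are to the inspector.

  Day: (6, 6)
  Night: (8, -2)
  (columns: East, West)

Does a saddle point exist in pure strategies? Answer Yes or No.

Row minima: Day → 6, Night → -2; maximin = 6.
Column maxima: East → 8, West → 6; minimax = 6.
maximin = minimax = 6, so a saddle point exists.

Yes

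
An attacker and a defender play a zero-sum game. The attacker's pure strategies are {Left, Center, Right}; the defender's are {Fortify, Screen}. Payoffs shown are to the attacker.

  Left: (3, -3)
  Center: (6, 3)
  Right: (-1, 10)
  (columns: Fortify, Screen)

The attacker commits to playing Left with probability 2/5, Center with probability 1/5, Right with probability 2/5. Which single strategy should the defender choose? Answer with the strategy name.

Fortify

If the defender plays Fortify, the attacker's expected payoff is (2/5)·3 + (1/5)·6 + (2/5)·(-1) = 2.
If the defender plays Screen, the attacker's expected payoff is (2/5)·(-3) + (1/5)·3 + (2/5)·10 = 17/5.
The defender minimizes the attacker's payoff; the smallest is 2, so the best response is Fortify.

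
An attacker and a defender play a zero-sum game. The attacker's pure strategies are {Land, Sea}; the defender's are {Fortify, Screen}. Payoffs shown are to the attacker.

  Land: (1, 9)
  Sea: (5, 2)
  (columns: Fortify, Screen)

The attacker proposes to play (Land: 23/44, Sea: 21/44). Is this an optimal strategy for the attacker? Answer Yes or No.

Against Fortify this mix gives (23/44)·1 + (21/44)·5 = 32/11.
Against Screen this mix gives (23/44)·9 + (21/44)·2 = 249/44.
The defender will play Fortify, holding the attacker to 32/11. Shifting weight toward the row that does better against Fortify would raise this floor (the equalizing mix achieves 43/11 against both Fortify and Screen), so the proposed strategy is not optimal.

No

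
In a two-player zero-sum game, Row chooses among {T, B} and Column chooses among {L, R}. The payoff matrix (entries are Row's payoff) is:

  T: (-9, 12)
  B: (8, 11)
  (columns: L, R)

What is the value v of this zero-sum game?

8

Row minima: T → -9, B → 8; maximin = 8.
Column maxima: L → 8, R → 12; minimax = 8.
Since maximin = minimax = 8, there is a saddle point and the value is 8.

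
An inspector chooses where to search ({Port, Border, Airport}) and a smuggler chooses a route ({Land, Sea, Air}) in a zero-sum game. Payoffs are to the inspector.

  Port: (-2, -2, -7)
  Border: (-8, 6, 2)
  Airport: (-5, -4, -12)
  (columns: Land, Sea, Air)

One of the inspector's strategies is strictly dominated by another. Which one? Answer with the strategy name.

Airport

Port gives a strictly higher payoff than Airport against every column: -2 > -5, -2 > -4, -7 > -12.
So Airport is strictly dominated and the inspector never plays it.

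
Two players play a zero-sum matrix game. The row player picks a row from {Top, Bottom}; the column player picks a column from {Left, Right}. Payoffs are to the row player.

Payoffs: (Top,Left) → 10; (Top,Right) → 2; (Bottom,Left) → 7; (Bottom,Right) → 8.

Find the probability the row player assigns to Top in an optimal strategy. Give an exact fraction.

1/9

Row minima: Top → 2, Bottom → 7; maximin = 7.
Column maxima: Left → 10, Right → 8; minimax = 8.
7 ≠ 8, so there is no saddle point; optimal play is mixed.
Let the row player play Top with probability p. Expected payoff against Left: 10p + 7(1−p) = 3p + 7; against Right: 2p + 8(1−p) = −6p + 8.
Setting these equal: 3p + 7 = −6p + 8 ⇒ 9p = 1 ⇒ p = 1/9, and the value is (3)·(1/9) + 7 = 22/3.
For the column player: with q = P(Left), equating Top's and Bottom's payoffs gives 8q + 2 = −q + 8 ⇒ q = 2/3.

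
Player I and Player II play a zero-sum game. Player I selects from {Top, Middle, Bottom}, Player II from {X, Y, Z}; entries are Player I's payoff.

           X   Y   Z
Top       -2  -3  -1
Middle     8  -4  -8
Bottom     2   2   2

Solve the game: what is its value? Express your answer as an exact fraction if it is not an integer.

Row minima: Top → -3, Middle → -8, Bottom → 2; maximin = 2.
Column maxima: X → 8, Y → 2, Z → 2; minimax = 2.
Since maximin = minimax = 2, there is a saddle point and the value is 2.

2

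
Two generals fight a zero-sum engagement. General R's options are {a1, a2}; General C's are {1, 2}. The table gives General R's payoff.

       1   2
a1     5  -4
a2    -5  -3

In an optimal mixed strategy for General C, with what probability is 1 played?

Row minima: a1 → -4, a2 → -5; maximin = -4.
Column maxima: 1 → 5, 2 → -3; minimax = -3.
-4 ≠ -3, so there is no saddle point; optimal play is mixed.
Let General R play a1 with probability p. Expected payoff against 1: 5p + (-5)(1−p) = 10p − 5; against 2: (-4)p + (-3)(1−p) = −p − 3.
Setting these equal: 10p − 5 = −p − 3 ⇒ 11p = 2 ⇒ p = 2/11, and the value is (10)·(2/11) − 5 = -35/11.
For General C: with q = P(1), equating a1's and a2's payoffs gives 9q − 4 = −2q − 3 ⇒ q = 1/11.

1/11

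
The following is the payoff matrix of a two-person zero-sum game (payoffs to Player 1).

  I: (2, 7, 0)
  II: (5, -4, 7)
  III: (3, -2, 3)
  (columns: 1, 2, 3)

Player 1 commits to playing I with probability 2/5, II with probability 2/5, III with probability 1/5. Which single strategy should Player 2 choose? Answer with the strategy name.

2

If Player 2 plays 1, Player 1's expected payoff is (2/5)·2 + (2/5)·5 + (1/5)·3 = 17/5.
If Player 2 plays 2, Player 1's expected payoff is (2/5)·7 + (2/5)·(-4) + (1/5)·(-2) = 4/5.
If Player 2 plays 3, Player 1's expected payoff is (2/5)·0 + (2/5)·7 + (1/5)·3 = 17/5.
Player 2 minimizes Player 1's payoff; the smallest is 4/5, so the best response is 2.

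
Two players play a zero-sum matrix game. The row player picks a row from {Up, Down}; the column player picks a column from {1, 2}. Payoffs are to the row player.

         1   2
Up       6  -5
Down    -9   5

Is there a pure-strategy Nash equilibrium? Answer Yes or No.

No

Row minima: Up → -5, Down → -9; maximin = -5.
Column maxima: 1 → 6, 2 → 5; minimax = 5.
-5 ≠ 5, so no pure-strategy equilibrium exists.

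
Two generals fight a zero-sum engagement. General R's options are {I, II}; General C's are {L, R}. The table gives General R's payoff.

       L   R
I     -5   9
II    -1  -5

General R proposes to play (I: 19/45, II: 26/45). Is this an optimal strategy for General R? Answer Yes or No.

Against L this mix gives (19/45)·(-5) + (26/45)·(-1) = -121/45.
Against R this mix gives (19/45)·9 + (26/45)·(-5) = 41/45.
General C will play L, holding General R to -121/45. Shifting weight toward the row that does better against L would raise this floor (the equalizing mix achieves -17/9 against both L and R), so the proposed strategy is not optimal.

No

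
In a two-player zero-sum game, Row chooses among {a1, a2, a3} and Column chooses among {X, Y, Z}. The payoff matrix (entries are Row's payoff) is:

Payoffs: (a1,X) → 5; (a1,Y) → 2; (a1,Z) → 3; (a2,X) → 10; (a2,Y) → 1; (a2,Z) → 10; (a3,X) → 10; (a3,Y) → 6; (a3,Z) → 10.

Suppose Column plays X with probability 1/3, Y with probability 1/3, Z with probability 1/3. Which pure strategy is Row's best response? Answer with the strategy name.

a3

Expected payoff of a1: (1/3)·5 + (1/3)·2 + (1/3)·3 = 10/3.
Expected payoff of a2: (1/3)·10 + (1/3)·1 + (1/3)·10 = 7.
Expected payoff of a3: (1/3)·10 + (1/3)·6 + (1/3)·10 = 26/3.
The largest is 26/3, so Row's best response is a3.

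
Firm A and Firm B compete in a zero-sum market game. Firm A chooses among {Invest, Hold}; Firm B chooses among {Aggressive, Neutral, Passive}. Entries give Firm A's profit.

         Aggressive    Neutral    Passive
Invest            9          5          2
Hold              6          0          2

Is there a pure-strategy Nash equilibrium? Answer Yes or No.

Yes

Row minima: Invest → 2, Hold → 0; maximin = 2.
Column maxima: Aggressive → 9, Neutral → 5, Passive → 2; minimax = 2.
maximin = minimax = 2, so a saddle point exists.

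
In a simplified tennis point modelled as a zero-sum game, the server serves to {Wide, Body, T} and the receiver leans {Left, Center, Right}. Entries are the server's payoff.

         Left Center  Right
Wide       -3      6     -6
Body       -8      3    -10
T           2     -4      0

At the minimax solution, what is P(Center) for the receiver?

3/8

Row minima: Wide → -6, Body → -10, T → -4; maximin = -4.
Column maxima: Left → 2, Center → 6, Right → 0; minimax = 0.
-4 ≠ 0, so there is no saddle point; optimal play is mixed.
Body is strictly dominated by Wide, so the server never plays it.
Left is strictly dominated by Right (it gives the server strictly more in every row), so the receiver never plays it.
On the remaining 2×2 (Wide, T vs Center, Right):
Let the server play Wide with probability p. Expected payoff against Center: 6p + (-4)(1−p) = 10p − 4; against Right: (-6)p + 0(1−p) = −6p.
Setting these equal: 10p − 4 = −6p ⇒ 16p = 4 ⇒ p = 1/4, and the value is (10)·(1/4) − 4 = -3/2.
For the receiver: with q = P(Center), equating Wide's and T's payoffs gives 12q − 6 = −4q ⇒ q = 3/8.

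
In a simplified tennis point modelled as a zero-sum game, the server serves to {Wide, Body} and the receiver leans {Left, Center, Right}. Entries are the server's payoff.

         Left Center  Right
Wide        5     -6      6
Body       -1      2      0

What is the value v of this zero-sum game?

2/7

Row minima: Wide → -6, Body → -1; maximin = -1.
Column maxima: Left → 5, Center → 2, Right → 6; minimax = 2.
-1 ≠ 2, so there is no saddle point; optimal play is mixed.
Right is strictly dominated by Left (it gives the server strictly more in every row), so the receiver never plays it.
On the remaining 2×2 (Wide, Body vs Left, Center):
Let the server play Wide with probability p. Expected payoff against Left: 5p + (-1)(1−p) = 6p − 1; against Center: (-6)p + 2(1−p) = −8p + 2.
Setting these equal: 6p − 1 = −8p + 2 ⇒ 14p = 3 ⇒ p = 3/14, and the value is (6)·(3/14) − 1 = 2/7.
For the receiver: with q = P(Left), equating Wide's and Body's payoffs gives 11q − 6 = −3q + 2 ⇒ q = 4/7.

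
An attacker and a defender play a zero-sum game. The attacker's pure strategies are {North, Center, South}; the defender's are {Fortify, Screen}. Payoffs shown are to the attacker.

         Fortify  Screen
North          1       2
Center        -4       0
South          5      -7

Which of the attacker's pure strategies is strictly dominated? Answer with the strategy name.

North gives a strictly higher payoff than Center against every column: 1 > -4, 2 > 0.
So Center is strictly dominated and the attacker never plays it.

Center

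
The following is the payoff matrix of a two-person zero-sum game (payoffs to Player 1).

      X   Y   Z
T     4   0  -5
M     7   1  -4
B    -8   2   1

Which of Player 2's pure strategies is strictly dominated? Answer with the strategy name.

Y

Z holds Player 1's payoff strictly below Y in every row: -5 < 0, -4 < 1, 1 < 2.
So Y is strictly dominated for Player 2.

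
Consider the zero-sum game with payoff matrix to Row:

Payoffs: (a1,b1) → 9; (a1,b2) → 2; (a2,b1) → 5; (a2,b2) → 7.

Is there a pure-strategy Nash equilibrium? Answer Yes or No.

No

Row minima: a1 → 2, a2 → 5; maximin = 5.
Column maxima: b1 → 9, b2 → 7; minimax = 7.
5 ≠ 7, so no pure-strategy equilibrium exists.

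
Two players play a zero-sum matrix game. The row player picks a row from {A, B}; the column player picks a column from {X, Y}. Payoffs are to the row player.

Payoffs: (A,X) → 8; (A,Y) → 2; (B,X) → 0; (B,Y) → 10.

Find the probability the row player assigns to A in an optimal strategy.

Row minima: A → 2, B → 0; maximin = 2.
Column maxima: X → 8, Y → 10; minimax = 8.
2 ≠ 8, so there is no saddle point; optimal play is mixed.
Let the row player play A with probability p. Expected payoff against X: 8p + 0(1−p) = 8p; against Y: 2p + 10(1−p) = −8p + 10.
Setting these equal: 8p = −8p + 10 ⇒ 16p = 10 ⇒ p = 5/8, and the value is (8)·(5/8) = 5.
For the column player: with q = P(X), equating A's and B's payoffs gives 6q + 2 = −10q + 10 ⇒ q = 1/2.

5/8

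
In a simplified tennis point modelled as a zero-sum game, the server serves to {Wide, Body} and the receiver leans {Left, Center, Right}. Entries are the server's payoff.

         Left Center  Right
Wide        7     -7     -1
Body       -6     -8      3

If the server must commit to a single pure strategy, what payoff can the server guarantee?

-7

Row minima: Wide → -7, Body → -8.
The best of these is -7.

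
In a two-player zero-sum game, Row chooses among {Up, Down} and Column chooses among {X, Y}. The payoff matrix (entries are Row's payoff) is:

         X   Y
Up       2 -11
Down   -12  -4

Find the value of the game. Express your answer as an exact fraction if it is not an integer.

-20/3

Row minima: Up → -11, Down → -12; maximin = -11.
Column maxima: X → 2, Y → -4; minimax = -4.
-11 ≠ -4, so there is no saddle point; optimal play is mixed.
Let Row play Up with probability p. Expected payoff against X: 2p + (-12)(1−p) = 14p − 12; against Y: (-11)p + (-4)(1−p) = −7p − 4.
Setting these equal: 14p − 12 = −7p − 4 ⇒ 21p = 8 ⇒ p = 8/21, and the value is (14)·(8/21) − 12 = -20/3.
For Column: with q = P(X), equating Up's and Down's payoffs gives 13q − 11 = −8q − 4 ⇒ q = 1/3.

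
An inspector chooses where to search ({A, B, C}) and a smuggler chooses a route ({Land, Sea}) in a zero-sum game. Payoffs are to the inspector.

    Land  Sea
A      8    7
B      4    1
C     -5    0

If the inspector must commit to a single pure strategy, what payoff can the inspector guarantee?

Row minima: A → 7, B → 1, C → -5.
The best of these is 7.

7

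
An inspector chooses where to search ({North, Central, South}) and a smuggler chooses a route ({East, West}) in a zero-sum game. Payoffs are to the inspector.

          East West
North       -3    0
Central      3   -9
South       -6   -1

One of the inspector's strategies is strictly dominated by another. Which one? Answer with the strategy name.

North gives a strictly higher payoff than South against every column: -3 > -6, 0 > -1.
So South is strictly dominated and the inspector never plays it.

South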